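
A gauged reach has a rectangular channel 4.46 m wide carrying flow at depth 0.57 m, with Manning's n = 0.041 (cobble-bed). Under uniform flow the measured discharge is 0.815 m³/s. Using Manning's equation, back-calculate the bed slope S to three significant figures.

A = b·y = 4.46 × 0.57 = 2.542 m²
P = b + 2y = 4.46 + 2×0.57 = 5.600 m
R = A/P = 2.542/5.600 = 0.4540 m
S = (Q·n / (1·A·R^(2/3)))² = (0.815×0.041 / (1×2.542×0.5907))² = 0.0004952

0.000495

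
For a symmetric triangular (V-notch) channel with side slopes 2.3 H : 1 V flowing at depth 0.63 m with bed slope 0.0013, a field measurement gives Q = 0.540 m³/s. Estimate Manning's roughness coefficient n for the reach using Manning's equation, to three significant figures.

0.0266

A = z·y² = 2.3×0.63² = 0.9129 m²
P = 2y√(1+z²) = 2×0.63×√(1+2.3²) = 3.160 m
R = A/P = 0.9129/3.160 = 0.2889 m
n = (1/Q)·A·R^(2/3)·S^(1/2) = (1/0.540) × 0.9129 × 0.4370 × 0.03606 = 0.02664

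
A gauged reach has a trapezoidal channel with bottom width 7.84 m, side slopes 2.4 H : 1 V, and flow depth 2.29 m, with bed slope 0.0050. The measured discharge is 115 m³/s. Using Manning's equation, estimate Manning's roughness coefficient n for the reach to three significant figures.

0.0251

A = (b + z·y)·y = (7.84 + 2.4×2.29)×2.29 = 30.54 m²
P = b + 2y√(1+z²) = 7.84 + 2×2.29×√(1+2.4²) = 19.75 m
R = A/P = 30.54/19.75 = 1.546 m
n = (1/Q)·A·R^(2/3)·S^(1/2) = (1/115) × 30.54 × 1.337 × 0.07071 = 0.02511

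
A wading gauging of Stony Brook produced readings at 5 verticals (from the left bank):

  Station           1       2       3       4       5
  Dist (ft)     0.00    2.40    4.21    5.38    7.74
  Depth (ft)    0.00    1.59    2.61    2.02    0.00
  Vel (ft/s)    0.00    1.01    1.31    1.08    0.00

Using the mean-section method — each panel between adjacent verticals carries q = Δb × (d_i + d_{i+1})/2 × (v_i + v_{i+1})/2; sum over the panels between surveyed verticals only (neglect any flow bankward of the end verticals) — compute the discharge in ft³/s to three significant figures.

Panel 1-2: Δb = 2.4 ft, d̄ = (0.00+1.59)/2 = 0.795, v̄ = (0.00+1.01)/2 = 0.505 → q = 2.4×0.795×0.505 = 0.9635 ft³/s
Panel 2-3: Δb = 1.81 ft, d̄ = (1.59+2.61)/2 = 2.1, v̄ = (1.01+1.31)/2 = 1.16 → q = 1.81×2.1×1.16 = 4.409 ft³/s
Panel 3-4: Δb = 1.17 ft, d̄ = (2.61+2.02)/2 = 2.315, v̄ = (1.31+1.08)/2 = 1.195 → q = 1.17×2.315×1.195 = 3.237 ft³/s
Panel 4-5: Δb = 2.36 ft, d̄ = (2.02+0.00)/2 = 1.01, v̄ = (1.08+0.00)/2 = 0.54 → q = 2.36×1.01×0.54 = 1.287 ft³/s
Q = Σ q = 9.897 ft³/s

9.90 ft³/s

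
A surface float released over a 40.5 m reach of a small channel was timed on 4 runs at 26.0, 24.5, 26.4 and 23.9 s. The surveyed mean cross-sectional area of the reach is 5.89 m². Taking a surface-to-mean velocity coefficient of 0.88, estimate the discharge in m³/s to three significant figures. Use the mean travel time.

t̄ = (26.0 + 24.5 + 26.4 + 23.9) / 4 = 25.2 s
v_surface = L / t̄ = 40.5 / 25.2 = 1.607 m/s
v_mean = 0.88 × 1.607 = 1.414 m/s
Q = A × v_mean = 5.89 × 1.414 = 8.330 m³/s

8.33 m³/s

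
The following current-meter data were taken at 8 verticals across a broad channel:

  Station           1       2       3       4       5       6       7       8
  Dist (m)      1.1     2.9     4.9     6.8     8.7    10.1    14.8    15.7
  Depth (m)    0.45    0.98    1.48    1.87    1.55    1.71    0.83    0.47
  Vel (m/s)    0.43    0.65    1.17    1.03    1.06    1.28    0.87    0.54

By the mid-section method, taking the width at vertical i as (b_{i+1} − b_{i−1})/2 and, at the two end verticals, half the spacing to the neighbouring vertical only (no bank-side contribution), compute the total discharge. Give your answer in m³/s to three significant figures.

19.9 m³/s

w_1 = (2.9 − 1.1)/2 = 0.9 m; q_1 = 0.43 × 0.45 × 0.9 = 0.1742 m³/s
w_2 = (4.9 − 1.1)/2 = 1.9 m; q_2 = 0.65 × 0.98 × 1.9 = 1.210 m³/s
w_3 = (6.8 − 2.9)/2 = 1.95 m; q_3 = 1.17 × 1.48 × 1.95 = 3.377 m³/s
w_4 = (8.7 − 4.9)/2 = 1.9 m; q_4 = 1.03 × 1.87 × 1.9 = 3.660 m³/s
w_5 = (10.1 − 6.8)/2 = 1.65 m; q_5 = 1.06 × 1.55 × 1.65 = 2.711 m³/s
w_6 = (14.8 − 8.7)/2 = 3.05 m; q_6 = 1.28 × 1.71 × 3.05 = 6.676 m³/s
w_7 = (15.7 − 10.1)/2 = 2.8 m; q_7 = 0.87 × 0.83 × 2.8 = 2.022 m³/s
w_8 = (15.7 − 14.8)/2 = 0.45 m; q_8 = 0.54 × 0.47 × 0.45 = 0.1142 m³/s
Q = Σ qᵢ = 19.94 m³/s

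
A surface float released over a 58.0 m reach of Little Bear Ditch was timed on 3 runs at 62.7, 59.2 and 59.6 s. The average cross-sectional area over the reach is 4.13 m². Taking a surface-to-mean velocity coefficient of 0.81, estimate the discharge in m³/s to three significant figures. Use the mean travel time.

t̄ = (62.7 + 59.2 + 59.6) / 3 = 60.5 s
v_surface = L / t̄ = 58.0 / 60.5 = 0.9587 m/s
v_mean = 0.81 × 0.9587 = 0.7765 m/s
Q = A × v_mean = 4.13 × 0.7765 = 3.207 m³/s

3.21 m³/s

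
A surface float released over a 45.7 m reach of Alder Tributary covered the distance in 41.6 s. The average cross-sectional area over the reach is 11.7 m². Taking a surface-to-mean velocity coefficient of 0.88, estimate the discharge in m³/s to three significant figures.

11.3 m³/s

v_surface = L / t̄ = 45.7 / 41.6 = 1.099 m/s
v_mean = 0.88 × 1.099 = 0.9667 m/s
Q = A × v_mean = 11.7 × 0.9667 = 11.31 m³/s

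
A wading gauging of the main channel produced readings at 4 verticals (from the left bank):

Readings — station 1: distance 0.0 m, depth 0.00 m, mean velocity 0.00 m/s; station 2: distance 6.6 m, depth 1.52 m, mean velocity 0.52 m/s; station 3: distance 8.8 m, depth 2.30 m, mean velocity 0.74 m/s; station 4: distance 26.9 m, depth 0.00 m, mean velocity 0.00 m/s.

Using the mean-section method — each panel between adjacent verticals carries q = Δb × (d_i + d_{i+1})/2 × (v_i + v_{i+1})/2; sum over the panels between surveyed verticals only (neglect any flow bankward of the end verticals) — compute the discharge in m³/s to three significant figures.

Panel 1-2: Δb = 6.6 m, d̄ = (0.00+1.52)/2 = 0.76, v̄ = (0.00+0.52)/2 = 0.26 → q = 6.6×0.76×0.26 = 1.304 m³/s
Panel 2-3: Δb = 2.2 m, d̄ = (1.52+2.30)/2 = 1.91, v̄ = (0.52+0.74)/2 = 0.63 → q = 2.2×1.91×0.63 = 2.647 m³/s
Panel 3-4: Δb = 18.1 m, d̄ = (2.30+0.00)/2 = 1.15, v̄ = (0.74+0.00)/2 = 0.37 → q = 18.1×1.15×0.37 = 7.702 m³/s
Q = Σ q = 11.65 m³/s

11.7 m³/s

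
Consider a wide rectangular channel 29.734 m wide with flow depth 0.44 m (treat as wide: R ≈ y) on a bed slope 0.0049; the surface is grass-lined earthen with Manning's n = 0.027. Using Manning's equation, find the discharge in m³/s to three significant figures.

A = b·y = 29.734 × 0.44 = 13.08 m²
Wide channel: R ≈ y = 0.44 m
Q = (1/n)·A·R^(2/3)·S^(1/2) = (1/0.027) × 13.08 × 0.4400^(2/3) × 0.0049^(1/2) = 19.62 m³/s

19.6 m³/s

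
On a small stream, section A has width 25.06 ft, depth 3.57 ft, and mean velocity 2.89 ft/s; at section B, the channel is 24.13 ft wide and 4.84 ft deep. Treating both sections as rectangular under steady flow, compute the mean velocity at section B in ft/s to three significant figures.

2.21 ft/s

Q = A₁V₁ = (25.06×3.57) × 2.89 = 258.6 ft³/s
A₂ = 24.13 × 4.84 = 116.8 ft²
V₂ = Q/A₂ = 258.6/116.8 = 2.214 ft/s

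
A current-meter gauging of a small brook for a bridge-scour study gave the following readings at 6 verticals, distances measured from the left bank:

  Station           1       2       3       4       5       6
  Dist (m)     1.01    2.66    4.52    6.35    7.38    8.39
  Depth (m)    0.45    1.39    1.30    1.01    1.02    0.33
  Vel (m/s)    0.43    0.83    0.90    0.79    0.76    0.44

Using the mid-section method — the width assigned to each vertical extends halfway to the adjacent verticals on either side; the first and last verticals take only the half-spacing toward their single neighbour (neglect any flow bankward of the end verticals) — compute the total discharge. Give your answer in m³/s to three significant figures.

6.35 m³/s

w_1 = (2.66 − 1.01)/2 = 0.825 m; q_1 = 0.43 × 0.45 × 0.825 = 0.1596 m³/s
w_2 = (4.52 − 1.01)/2 = 1.755 m; q_2 = 0.83 × 1.39 × 1.755 = 2.025 m³/s
w_3 = (6.35 − 2.66)/2 = 1.845 m; q_3 = 0.90 × 1.30 × 1.845 = 2.159 m³/s
w_4 = (7.38 − 4.52)/2 = 1.43 m; q_4 = 0.79 × 1.01 × 1.43 = 1.141 m³/s
w_5 = (8.39 − 6.35)/2 = 1.02 m; q_5 = 0.76 × 1.02 × 1.02 = 0.7907 m³/s
w_6 = (8.39 − 7.38)/2 = 0.505 m; q_6 = 0.44 × 0.33 × 0.505 = 0.07333 m³/s
Q = Σ qᵢ = 6.348 m³/s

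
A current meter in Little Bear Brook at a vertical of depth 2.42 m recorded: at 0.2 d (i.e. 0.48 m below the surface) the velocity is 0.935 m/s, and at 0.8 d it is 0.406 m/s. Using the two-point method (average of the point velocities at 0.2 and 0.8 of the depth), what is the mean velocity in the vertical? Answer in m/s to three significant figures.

v̄ = (0.935 + 0.406) / 2 = 0.6705 m/s

0.671 m/s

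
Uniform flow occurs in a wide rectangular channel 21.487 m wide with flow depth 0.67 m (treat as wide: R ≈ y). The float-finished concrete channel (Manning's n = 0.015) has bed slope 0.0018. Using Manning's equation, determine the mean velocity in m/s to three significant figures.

A = b·y = 21.487 × 0.67 = 14.40 m²
Wide channel: R ≈ y = 0.67 m
Q = (1/n)·A·R^(2/3)·S^(1/2) = (1/0.015) × 14.40 × 0.6700^(2/3) × 0.0018^(1/2) = 31.18 m³/s
V = Q/A = 31.18/14.40 = 2.166 m/s

2.17 m/s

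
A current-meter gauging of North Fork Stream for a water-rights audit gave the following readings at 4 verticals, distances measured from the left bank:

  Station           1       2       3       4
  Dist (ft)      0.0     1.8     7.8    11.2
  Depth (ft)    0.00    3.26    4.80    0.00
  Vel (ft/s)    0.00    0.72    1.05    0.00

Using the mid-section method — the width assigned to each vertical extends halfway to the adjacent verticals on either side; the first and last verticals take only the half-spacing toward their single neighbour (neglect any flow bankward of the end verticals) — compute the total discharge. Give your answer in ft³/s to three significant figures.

w_2 = (7.8 − 0.0)/2 = 3.9 ft; q_2 = 0.72 × 3.26 × 3.9 = 9.154 ft³/s
w_3 = (11.2 − 1.8)/2 = 4.7 ft; q_3 = 1.05 × 4.80 × 4.7 = 23.69 ft³/s
Stations 1, 4 contribute zero (depth or velocity is 0).
Q = Σ qᵢ = 32.84 ft³/s

32.8 ft³/s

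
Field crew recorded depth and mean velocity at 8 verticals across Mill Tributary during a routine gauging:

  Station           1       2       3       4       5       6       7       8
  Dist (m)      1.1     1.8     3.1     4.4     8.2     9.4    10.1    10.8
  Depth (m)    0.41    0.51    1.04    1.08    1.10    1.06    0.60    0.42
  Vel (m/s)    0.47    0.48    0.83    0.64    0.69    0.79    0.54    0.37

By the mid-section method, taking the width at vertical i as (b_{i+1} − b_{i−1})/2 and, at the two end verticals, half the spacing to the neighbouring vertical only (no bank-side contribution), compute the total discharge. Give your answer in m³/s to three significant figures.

6.17 m³/s

w_1 = (1.8 − 1.1)/2 = 0.35 m; q_1 = 0.47 × 0.41 × 0.35 = 0.06745 m³/s
w_2 = (3.1 − 1.1)/2 = 1 m; q_2 = 0.48 × 0.51 × 1 = 0.2448 m³/s
w_3 = (4.4 − 1.8)/2 = 1.3 m; q_3 = 0.83 × 1.04 × 1.3 = 1.122 m³/s
w_4 = (8.2 − 3.1)/2 = 2.55 m; q_4 = 0.64 × 1.08 × 2.55 = 1.763 m³/s
w_5 = (9.4 − 4.4)/2 = 2.5 m; q_5 = 0.69 × 1.10 × 2.5 = 1.898 m³/s
w_6 = (10.1 − 8.2)/2 = 0.95 m; q_6 = 0.79 × 1.06 × 0.95 = 0.7955 m³/s
w_7 = (10.8 − 9.4)/2 = 0.7 m; q_7 = 0.54 × 0.60 × 0.7 = 0.2268 m³/s
w_8 = (10.8 − 10.1)/2 = 0.35 m; q_8 = 0.37 × 0.42 × 0.35 = 0.05439 m³/s
Q = Σ qᵢ = 6.171 m³/s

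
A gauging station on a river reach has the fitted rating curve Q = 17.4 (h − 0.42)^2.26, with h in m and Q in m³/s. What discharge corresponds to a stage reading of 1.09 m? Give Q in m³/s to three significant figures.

7.04 m³/s

Q = 17.4 × (1.09 − 0.42)^2.26 = 17.4 × 0.67^2.26 = 7.038 m³/s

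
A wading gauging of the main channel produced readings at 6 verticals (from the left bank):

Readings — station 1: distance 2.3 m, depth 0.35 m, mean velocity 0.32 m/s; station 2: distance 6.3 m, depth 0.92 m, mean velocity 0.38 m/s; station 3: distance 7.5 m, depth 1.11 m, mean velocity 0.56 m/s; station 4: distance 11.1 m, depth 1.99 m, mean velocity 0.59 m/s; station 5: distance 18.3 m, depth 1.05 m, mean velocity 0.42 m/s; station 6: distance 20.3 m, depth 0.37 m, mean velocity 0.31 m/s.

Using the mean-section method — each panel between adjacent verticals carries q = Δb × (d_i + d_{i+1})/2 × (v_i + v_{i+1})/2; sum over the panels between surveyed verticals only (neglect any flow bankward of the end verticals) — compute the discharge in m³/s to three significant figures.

Panel 1-2: Δb = 4 m, d̄ = (0.35+0.92)/2 = 0.635, v̄ = (0.32+0.38)/2 = 0.35 → q = 4×0.635×0.35 = 0.8890 m³/s
Panel 2-3: Δb = 1.2 m, d̄ = (0.92+1.11)/2 = 1.015, v̄ = (0.38+0.56)/2 = 0.47 → q = 1.2×1.015×0.47 = 0.5725 m³/s
Panel 3-4: Δb = 3.6 m, d̄ = (1.11+1.99)/2 = 1.55, v̄ = (0.56+0.59)/2 = 0.575 → q = 3.6×1.55×0.575 = 3.209 m³/s
Panel 4-5: Δb = 7.2 m, d̄ = (1.99+1.05)/2 = 1.52, v̄ = (0.59+0.42)/2 = 0.505 → q = 7.2×1.52×0.505 = 5.527 m³/s
Panel 5-6: Δb = 2 m, d̄ = (1.05+0.37)/2 = 0.71, v̄ = (0.42+0.31)/2 = 0.365 → q = 2×0.71×0.365 = 0.5183 m³/s
Q = Σ q = 10.71 m³/s

10.7 m³/s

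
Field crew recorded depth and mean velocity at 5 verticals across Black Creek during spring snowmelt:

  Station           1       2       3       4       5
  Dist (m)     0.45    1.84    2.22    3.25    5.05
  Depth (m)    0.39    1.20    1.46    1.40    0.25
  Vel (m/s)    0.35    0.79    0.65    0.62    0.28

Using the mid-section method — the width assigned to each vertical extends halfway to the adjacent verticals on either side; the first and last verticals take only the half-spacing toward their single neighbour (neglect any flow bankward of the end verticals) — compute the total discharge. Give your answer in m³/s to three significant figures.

2.89 m³/s

w_1 = (1.84 − 0.45)/2 = 0.695 m; q_1 = 0.35 × 0.39 × 0.695 = 0.09487 m³/s
w_2 = (2.22 − 0.45)/2 = 0.885 m; q_2 = 0.79 × 1.20 × 0.885 = 0.8390 m³/s
w_3 = (3.25 − 1.84)/2 = 0.705 m; q_3 = 0.65 × 1.46 × 0.705 = 0.6690 m³/s
w_4 = (5.05 − 2.22)/2 = 1.415 m; q_4 = 0.62 × 1.40 × 1.415 = 1.228 m³/s
w_5 = (5.05 − 3.25)/2 = 0.9 m; q_5 = 0.28 × 0.25 × 0.9 = 0.06300 m³/s
Q = Σ qᵢ = 2.894 m³/s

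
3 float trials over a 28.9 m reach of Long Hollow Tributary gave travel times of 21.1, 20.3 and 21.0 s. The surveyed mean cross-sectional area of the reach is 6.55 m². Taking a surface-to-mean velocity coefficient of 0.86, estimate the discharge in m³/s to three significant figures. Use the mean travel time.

t̄ = (21.1 + 20.3 + 21.0) / 3 = 20.8 s
v_surface = L / t̄ = 28.9 / 20.8 = 1.389 m/s
v_mean = 0.86 × 1.389 = 1.195 m/s
Q = A × v_mean = 6.55 × 1.195 = 7.827 m³/s

7.83 m³/s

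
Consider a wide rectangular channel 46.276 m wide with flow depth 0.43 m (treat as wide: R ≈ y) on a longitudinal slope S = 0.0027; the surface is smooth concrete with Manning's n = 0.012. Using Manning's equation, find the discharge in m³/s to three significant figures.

49.1 m³/s

A = b·y = 46.276 × 0.43 = 19.90 m²
Wide channel: R ≈ y = 0.43 m
Q = (1/n)·A·R^(2/3)·S^(1/2) = (1/0.012) × 19.90 × 0.4300^(2/3) × 0.0027^(1/2) = 49.09 m³/s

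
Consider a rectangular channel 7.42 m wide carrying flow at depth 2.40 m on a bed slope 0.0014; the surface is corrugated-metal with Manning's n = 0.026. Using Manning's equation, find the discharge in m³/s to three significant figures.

A = b·y = 7.42 × 2.40 = 17.81 m²
P = b + 2y = 7.42 + 2×2.40 = 12.22 m
R = A/P = 17.81/12.22 = 1.457 m
Q = (1/n)·A·R^(2/3)·S^(1/2) = (1/0.026) × 17.81 × 1.457^(2/3) × 0.0014^(1/2) = 32.94 m³/s

32.9 m³/s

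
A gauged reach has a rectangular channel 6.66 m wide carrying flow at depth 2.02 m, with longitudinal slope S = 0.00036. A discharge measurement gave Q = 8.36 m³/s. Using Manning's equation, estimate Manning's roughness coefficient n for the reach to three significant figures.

0.0356

A = b·y = 6.66 × 2.02 = 13.45 m²
P = b + 2y = 6.66 + 2×2.02 = 10.70 m
R = A/P = 13.45/10.70 = 1.257 m
n = (1/Q)·A·R^(2/3)·S^(1/2) = (1/8.36) × 13.45 × 1.165 × 0.01897 = 0.03557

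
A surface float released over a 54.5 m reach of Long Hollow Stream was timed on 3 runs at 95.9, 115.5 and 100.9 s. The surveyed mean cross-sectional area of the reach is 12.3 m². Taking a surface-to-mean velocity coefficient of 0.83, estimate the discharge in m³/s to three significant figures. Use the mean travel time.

t̄ = (95.9 + 115.5 + 100.9) / 3 = 104.1 s
v_surface = L / t̄ = 54.5 / 104.1 = 0.5235 m/s
v_mean = 0.83 × 0.5235 = 0.4345 m/s
Q = A × v_mean = 12.3 × 0.4345 = 5.345 m³/s

5.34 m³/s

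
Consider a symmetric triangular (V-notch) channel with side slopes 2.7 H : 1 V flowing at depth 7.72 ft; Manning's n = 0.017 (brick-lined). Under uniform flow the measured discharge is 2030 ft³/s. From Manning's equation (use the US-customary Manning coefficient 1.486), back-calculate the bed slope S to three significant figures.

0.00375

A = z·y² = 2.7×7.72² = 160.9 ft²
P = 2y√(1+z²) = 2×7.72×√(1+2.7²) = 44.46 ft
R = A/P = 160.9/44.46 = 3.620 ft
S = (Q·n / (1.486·A·R^(2/3)))² = (2030×0.017 / (1.486×160.9×2.357))² = 0.003748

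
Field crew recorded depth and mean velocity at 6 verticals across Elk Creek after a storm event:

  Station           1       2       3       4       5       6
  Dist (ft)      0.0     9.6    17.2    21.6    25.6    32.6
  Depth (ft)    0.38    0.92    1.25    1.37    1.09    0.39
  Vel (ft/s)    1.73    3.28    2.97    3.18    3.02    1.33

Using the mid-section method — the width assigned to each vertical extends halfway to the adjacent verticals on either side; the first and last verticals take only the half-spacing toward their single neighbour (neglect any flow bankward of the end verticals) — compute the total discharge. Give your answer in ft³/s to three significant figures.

89.6 ft³/s

w_1 = (9.6 − 0.0)/2 = 4.8 ft; q_1 = 1.73 × 0.38 × 4.8 = 3.156 ft³/s
w_2 = (17.2 − 0.0)/2 = 8.6 ft; q_2 = 3.28 × 0.92 × 8.6 = 25.95 ft³/s
w_3 = (21.6 − 9.6)/2 = 6 ft; q_3 = 2.97 × 1.25 × 6 = 22.28 ft³/s
w_4 = (25.6 − 17.2)/2 = 4.2 ft; q_4 = 3.18 × 1.37 × 4.2 = 18.30 ft³/s
w_5 = (32.6 − 21.6)/2 = 5.5 ft; q_5 = 3.02 × 1.09 × 5.5 = 18.10 ft³/s
w_6 = (32.6 − 25.6)/2 = 3.5 ft; q_6 = 1.33 × 0.39 × 3.5 = 1.815 ft³/s
Q = Σ qᵢ = 89.60 ft³/s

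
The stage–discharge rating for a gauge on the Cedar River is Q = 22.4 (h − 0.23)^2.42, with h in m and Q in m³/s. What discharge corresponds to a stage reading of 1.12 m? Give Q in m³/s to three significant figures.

16.9 m³/s

Q = 22.4 × (1.12 − 0.23)^2.42 = 22.4 × 0.89^2.42 = 16.90 m³/s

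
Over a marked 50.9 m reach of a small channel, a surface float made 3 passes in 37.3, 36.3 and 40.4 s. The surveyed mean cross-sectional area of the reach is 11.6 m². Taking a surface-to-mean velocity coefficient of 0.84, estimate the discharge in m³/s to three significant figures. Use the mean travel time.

13.1 m³/s

t̄ = (37.3 + 36.3 + 40.4) / 3 = 38 s
v_surface = L / t̄ = 50.9 / 38 = 1.339 m/s
v_mean = 0.84 × 1.339 = 1.125 m/s
Q = A × v_mean = 11.6 × 1.125 = 13.05 m³/s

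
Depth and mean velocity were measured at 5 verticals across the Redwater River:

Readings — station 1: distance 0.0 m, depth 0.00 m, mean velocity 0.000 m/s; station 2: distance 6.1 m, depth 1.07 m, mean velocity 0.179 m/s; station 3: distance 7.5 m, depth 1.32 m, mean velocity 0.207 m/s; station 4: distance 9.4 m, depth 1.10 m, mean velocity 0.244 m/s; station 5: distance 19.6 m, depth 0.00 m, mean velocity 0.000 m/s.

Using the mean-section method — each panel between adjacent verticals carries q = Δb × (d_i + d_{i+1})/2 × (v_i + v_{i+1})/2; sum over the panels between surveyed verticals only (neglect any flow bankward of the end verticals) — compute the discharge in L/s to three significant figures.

Panel 1-2: Δb = 6.1 m, d̄ = (0.00+1.07)/2 = 0.535, v̄ = (0.000+0.179)/2 = 0.0895 → q = 6.1×0.535×0.0895 = 0.2921 m³/s
Panel 2-3: Δb = 1.4 m, d̄ = (1.07+1.32)/2 = 1.195, v̄ = (0.179+0.207)/2 = 0.193 → q = 1.4×1.195×0.193 = 0.3229 m³/s
Panel 3-4: Δb = 1.9 m, d̄ = (1.32+1.10)/2 = 1.21, v̄ = (0.207+0.244)/2 = 0.2255 → q = 1.9×1.21×0.2255 = 0.5184 m³/s
Panel 4-5: Δb = 10.2 m, d̄ = (1.10+0.00)/2 = 0.55, v̄ = (0.244+0.000)/2 = 0.122 → q = 10.2×0.55×0.122 = 0.6844 m³/s
Q = Σ q = 1.818 m³/s
= 1.818 × 1000 = 1818 L/s

1820 L/s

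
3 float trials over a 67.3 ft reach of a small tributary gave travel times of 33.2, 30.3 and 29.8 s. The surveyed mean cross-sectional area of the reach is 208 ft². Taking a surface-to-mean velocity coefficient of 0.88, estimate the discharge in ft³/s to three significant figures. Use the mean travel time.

396 ft³/s

t̄ = (33.2 + 30.3 + 29.8) / 3 = 31.1 s
v_surface = L / t̄ = 67.3 / 31.1 = 2.164 ft/s
v_mean = 0.88 × 2.164 = 1.904 ft/s
Q = A × v_mean = 208 × 1.904 = 396.1 ft³/s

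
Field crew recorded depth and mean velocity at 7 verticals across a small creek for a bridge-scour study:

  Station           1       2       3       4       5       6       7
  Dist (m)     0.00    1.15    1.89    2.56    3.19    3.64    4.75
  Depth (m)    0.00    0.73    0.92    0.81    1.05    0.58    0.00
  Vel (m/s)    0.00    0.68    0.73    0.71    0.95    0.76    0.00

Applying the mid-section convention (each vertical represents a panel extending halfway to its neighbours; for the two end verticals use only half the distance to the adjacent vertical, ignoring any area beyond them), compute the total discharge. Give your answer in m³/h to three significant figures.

7920 m³/h

w_2 = (1.89 − 0.00)/2 = 0.945 m; q_2 = 0.68 × 0.73 × 0.945 = 0.4691 m³/s
w_3 = (2.56 − 1.15)/2 = 0.705 m; q_3 = 0.73 × 0.92 × 0.705 = 0.4735 m³/s
w_4 = (3.19 − 1.89)/2 = 0.65 m; q_4 = 0.71 × 0.81 × 0.65 = 0.3738 m³/s
w_5 = (3.64 − 2.56)/2 = 0.54 m; q_5 = 0.95 × 1.05 × 0.54 = 0.5387 m³/s
w_6 = (4.75 − 3.19)/2 = 0.78 m; q_6 = 0.76 × 0.58 × 0.78 = 0.3438 m³/s
Stations 1, 7 contribute zero (depth or velocity is 0).
Q = Σ qᵢ = 2.199 m³/s
= 2.199 × 3600 = 7916 m³/h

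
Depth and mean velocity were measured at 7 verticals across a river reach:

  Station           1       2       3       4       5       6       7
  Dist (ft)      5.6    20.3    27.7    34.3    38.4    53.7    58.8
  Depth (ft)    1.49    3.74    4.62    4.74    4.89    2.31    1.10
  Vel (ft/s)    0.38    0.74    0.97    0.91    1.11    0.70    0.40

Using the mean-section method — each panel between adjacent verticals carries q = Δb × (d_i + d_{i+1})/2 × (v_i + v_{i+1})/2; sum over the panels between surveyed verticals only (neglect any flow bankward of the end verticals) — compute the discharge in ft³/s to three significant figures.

Panel 1-2: Δb = 14.7 ft, d̄ = (1.49+3.74)/2 = 2.615, v̄ = (0.38+0.74)/2 = 0.56 → q = 14.7×2.615×0.56 = 21.53 ft³/s
Panel 2-3: Δb = 7.4 ft, d̄ = (3.74+4.62)/2 = 4.18, v̄ = (0.74+0.97)/2 = 0.855 → q = 7.4×4.18×0.855 = 26.45 ft³/s
Panel 3-4: Δb = 6.6 ft, d̄ = (4.62+4.74)/2 = 4.68, v̄ = (0.97+0.91)/2 = 0.94 → q = 6.6×4.68×0.94 = 29.03 ft³/s
Panel 4-5: Δb = 4.1 ft, d̄ = (4.74+4.89)/2 = 4.815, v̄ = (0.91+1.11)/2 = 1.01 → q = 4.1×4.815×1.01 = 19.94 ft³/s
Panel 5-6: Δb = 15.3 ft, d̄ = (4.89+2.31)/2 = 3.6, v̄ = (1.11+0.70)/2 = 0.905 → q = 15.3×3.6×0.905 = 49.85 ft³/s
Panel 6-7: Δb = 5.1 ft, d̄ = (2.31+1.10)/2 = 1.705, v̄ = (0.70+0.40)/2 = 0.55 → q = 5.1×1.705×0.55 = 4.783 ft³/s
Q = Σ q = 151.6 ft³/s

152 ft³/s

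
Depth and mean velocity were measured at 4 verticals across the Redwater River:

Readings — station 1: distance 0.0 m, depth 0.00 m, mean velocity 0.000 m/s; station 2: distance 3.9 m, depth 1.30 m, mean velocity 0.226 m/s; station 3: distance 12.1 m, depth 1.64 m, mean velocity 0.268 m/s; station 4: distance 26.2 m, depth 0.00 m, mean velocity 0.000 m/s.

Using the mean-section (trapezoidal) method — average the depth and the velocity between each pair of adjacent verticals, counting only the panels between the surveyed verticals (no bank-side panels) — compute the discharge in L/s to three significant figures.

4810 L/s

Panel 1-2: Δb = 3.9 m, d̄ = (0.00+1.30)/2 = 0.65, v̄ = (0.000+0.226)/2 = 0.113 → q = 3.9×0.65×0.113 = 0.2865 m³/s
Panel 2-3: Δb = 8.2 m, d̄ = (1.30+1.64)/2 = 1.47, v̄ = (0.226+0.268)/2 = 0.247 → q = 8.2×1.47×0.247 = 2.977 m³/s
Panel 3-4: Δb = 14.1 m, d̄ = (1.64+0.00)/2 = 0.82, v̄ = (0.268+0.000)/2 = 0.134 → q = 14.1×0.82×0.134 = 1.549 m³/s
Q = Σ q = 4.813 m³/s
= 4.813 × 1000 = 4813 L/s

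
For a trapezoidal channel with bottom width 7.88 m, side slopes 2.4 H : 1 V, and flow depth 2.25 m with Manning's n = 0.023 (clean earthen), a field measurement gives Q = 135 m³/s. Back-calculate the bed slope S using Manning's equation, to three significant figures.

0.00615

A = (b + z·y)·y = (7.88 + 2.4×2.25)×2.25 = 29.88 m²
P = b + 2y√(1+z²) = 7.88 + 2×2.25×√(1+2.4²) = 19.58 m
R = A/P = 29.88/19.58 = 1.526 m
S = (Q·n / (1·A·R^(2/3)))² = (135×0.023 / (1×29.88×1.325))² = 0.006146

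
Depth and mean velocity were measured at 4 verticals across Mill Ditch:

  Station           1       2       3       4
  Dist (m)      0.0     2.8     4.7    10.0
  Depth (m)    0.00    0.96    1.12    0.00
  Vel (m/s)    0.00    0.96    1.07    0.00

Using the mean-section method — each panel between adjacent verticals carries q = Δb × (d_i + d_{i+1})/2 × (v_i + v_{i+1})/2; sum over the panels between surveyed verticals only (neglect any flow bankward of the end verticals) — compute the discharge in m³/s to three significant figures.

Panel 1-2: Δb = 2.8 m, d̄ = (0.00+0.96)/2 = 0.48, v̄ = (0.00+0.96)/2 = 0.48 → q = 2.8×0.48×0.48 = 0.6451 m³/s
Panel 2-3: Δb = 1.9 m, d̄ = (0.96+1.12)/2 = 1.04, v̄ = (0.96+1.07)/2 = 1.015 → q = 1.9×1.04×1.015 = 2.006 m³/s
Panel 3-4: Δb = 5.3 m, d̄ = (1.12+0.00)/2 = 0.56, v̄ = (1.07+0.00)/2 = 0.535 → q = 5.3×0.56×0.535 = 1.588 m³/s
Q = Σ q = 4.239 m³/s

4.24 m³/s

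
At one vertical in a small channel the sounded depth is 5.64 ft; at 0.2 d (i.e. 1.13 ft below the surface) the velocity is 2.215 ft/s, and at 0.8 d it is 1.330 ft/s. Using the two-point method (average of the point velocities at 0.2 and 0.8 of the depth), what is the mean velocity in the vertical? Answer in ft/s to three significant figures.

1.77 ft/s

v̄ = (2.215 + 1.330) / 2 = 1.773 ft/s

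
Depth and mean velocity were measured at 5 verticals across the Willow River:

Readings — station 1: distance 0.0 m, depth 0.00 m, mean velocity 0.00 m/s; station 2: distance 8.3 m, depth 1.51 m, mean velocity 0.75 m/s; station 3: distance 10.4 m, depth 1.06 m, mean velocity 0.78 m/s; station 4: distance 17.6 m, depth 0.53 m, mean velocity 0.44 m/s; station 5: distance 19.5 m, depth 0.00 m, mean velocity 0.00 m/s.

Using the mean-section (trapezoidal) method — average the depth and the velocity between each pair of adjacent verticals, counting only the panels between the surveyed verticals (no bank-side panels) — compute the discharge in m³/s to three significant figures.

Panel 1-2: Δb = 8.3 m, d̄ = (0.00+1.51)/2 = 0.755, v̄ = (0.00+0.75)/2 = 0.375 → q = 8.3×0.755×0.375 = 2.350 m³/s
Panel 2-3: Δb = 2.1 m, d̄ = (1.51+1.06)/2 = 1.285, v̄ = (0.75+0.78)/2 = 0.765 → q = 2.1×1.285×0.765 = 2.064 m³/s
Panel 3-4: Δb = 7.2 m, d̄ = (1.06+0.53)/2 = 0.795, v̄ = (0.78+0.44)/2 = 0.61 → q = 7.2×0.795×0.61 = 3.492 m³/s
Panel 4-5: Δb = 1.9 m, d̄ = (0.53+0.00)/2 = 0.265, v̄ = (0.44+0.00)/2 = 0.22 → q = 1.9×0.265×0.22 = 0.1108 m³/s
Q = Σ q = 8.017 m³/s

8.02 m³/s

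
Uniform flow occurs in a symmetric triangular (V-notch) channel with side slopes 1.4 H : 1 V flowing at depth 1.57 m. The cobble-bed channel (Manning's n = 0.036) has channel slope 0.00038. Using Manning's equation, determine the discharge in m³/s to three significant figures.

1.39 m³/s

A = z·y² = 1.4×1.57² = 3.451 m²
P = 2y√(1+z²) = 2×1.57×√(1+1.4²) = 5.402 m
R = A/P = 3.451/5.402 = 0.6388 m
Q = (1/n)·A·R^(2/3)·S^(1/2) = (1/0.036) × 3.451 × 0.6388^(2/3) × 0.00038^(1/2) = 1.386 m³/s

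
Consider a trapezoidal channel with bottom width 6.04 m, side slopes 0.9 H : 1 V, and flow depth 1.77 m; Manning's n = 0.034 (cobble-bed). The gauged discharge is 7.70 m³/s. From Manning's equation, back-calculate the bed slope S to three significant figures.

0.000279

A = (b + z·y)·y = (6.04 + 0.9×1.77)×1.77 = 13.51 m²
P = b + 2y√(1+z²) = 6.04 + 2×1.77×√(1+0.9²) = 10.80 m
R = A/P = 13.51/10.80 = 1.251 m
S = (Q·n / (1·A·R^(2/3)))² = (7.70×0.034 / (1×13.51×1.161))² = 0.0002787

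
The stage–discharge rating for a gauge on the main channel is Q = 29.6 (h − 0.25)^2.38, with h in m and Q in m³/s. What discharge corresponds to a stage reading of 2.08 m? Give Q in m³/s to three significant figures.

Q = 29.6 × (2.08 − 0.25)^2.38 = 29.6 × 1.83^2.38 = 124.7 m³/s

125 m³/s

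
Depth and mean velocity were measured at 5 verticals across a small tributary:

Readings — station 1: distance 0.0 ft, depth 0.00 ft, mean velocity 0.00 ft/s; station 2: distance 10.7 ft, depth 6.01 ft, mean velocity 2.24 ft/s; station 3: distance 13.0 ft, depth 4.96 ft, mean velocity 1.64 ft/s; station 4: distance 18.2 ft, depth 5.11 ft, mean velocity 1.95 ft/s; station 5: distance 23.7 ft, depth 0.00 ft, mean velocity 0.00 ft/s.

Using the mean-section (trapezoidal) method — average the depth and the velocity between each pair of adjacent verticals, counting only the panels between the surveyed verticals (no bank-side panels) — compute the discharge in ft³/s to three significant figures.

Panel 1-2: Δb = 10.7 ft, d̄ = (0.00+6.01)/2 = 3.005, v̄ = (0.00+2.24)/2 = 1.12 → q = 10.7×3.005×1.12 = 36.01 ft³/s
Panel 2-3: Δb = 2.3 ft, d̄ = (6.01+4.96)/2 = 5.485, v̄ = (2.24+1.64)/2 = 1.94 → q = 2.3×5.485×1.94 = 24.47 ft³/s
Panel 3-4: Δb = 5.2 ft, d̄ = (4.96+5.11)/2 = 5.035, v̄ = (1.64+1.95)/2 = 1.795 → q = 5.2×5.035×1.795 = 47.00 ft³/s
Panel 4-5: Δb = 5.5 ft, d̄ = (5.11+0.00)/2 = 2.555, v̄ = (1.95+0.00)/2 = 0.975 → q = 5.5×2.555×0.975 = 13.70 ft³/s
Q = Σ q = 121.2 ft³/s

121 ft³/s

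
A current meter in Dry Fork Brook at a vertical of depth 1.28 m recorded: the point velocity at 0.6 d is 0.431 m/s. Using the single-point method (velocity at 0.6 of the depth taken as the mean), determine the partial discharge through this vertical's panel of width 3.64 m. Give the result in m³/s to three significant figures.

2.01 m³/s

v̄ = v₀.₆ = 0.431 m/s
q = v̄ × d × w = 0.4310 × 1.28 × 3.64 = 2.008 m³/s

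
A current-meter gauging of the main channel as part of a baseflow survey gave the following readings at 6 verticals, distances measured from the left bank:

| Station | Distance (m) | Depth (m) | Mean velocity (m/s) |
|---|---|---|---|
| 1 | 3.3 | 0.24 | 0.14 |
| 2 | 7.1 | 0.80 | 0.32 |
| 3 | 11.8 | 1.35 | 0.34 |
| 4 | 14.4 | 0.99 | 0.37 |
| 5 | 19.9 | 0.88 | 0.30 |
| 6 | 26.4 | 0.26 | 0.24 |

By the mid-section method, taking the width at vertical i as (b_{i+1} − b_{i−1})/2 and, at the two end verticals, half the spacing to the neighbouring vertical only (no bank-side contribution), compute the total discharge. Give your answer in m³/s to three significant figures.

w_1 = (7.1 − 3.3)/2 = 1.9 m; q_1 = 0.14 × 0.24 × 1.9 = 0.06384 m³/s
w_2 = (11.8 − 3.3)/2 = 4.25 m; q_2 = 0.32 × 0.80 × 4.25 = 1.088 m³/s
w_3 = (14.4 − 7.1)/2 = 3.65 m; q_3 = 0.34 × 1.35 × 3.65 = 1.675 m³/s
w_4 = (19.9 − 11.8)/2 = 4.05 m; q_4 = 0.37 × 0.99 × 4.05 = 1.484 m³/s
w_5 = (26.4 − 14.4)/2 = 6 m; q_5 = 0.30 × 0.88 × 6 = 1.584 m³/s
w_6 = (26.4 − 19.9)/2 = 3.25 m; q_6 = 0.24 × 0.26 × 3.25 = 0.2028 m³/s
Q = Σ qᵢ = 6.098 m³/s

6.10 m³/s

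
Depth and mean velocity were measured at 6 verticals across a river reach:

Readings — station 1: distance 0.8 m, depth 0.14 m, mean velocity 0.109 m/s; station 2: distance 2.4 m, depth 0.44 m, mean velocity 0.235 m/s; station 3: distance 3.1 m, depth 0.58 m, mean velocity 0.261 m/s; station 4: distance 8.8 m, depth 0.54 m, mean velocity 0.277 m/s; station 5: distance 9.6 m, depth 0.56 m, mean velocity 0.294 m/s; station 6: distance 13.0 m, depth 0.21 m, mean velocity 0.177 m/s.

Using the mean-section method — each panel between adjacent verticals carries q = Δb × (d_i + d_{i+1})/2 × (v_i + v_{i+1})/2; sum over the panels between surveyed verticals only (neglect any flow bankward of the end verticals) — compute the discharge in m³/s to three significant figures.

1.46 m³/s

Panel 1-2: Δb = 1.6 m, d̄ = (0.14+0.44)/2 = 0.29, v̄ = (0.109+0.235)/2 = 0.172 → q = 1.6×0.29×0.172 = 0.07981 m³/s
Panel 2-3: Δb = 0.7 m, d̄ = (0.44+0.58)/2 = 0.51, v̄ = (0.235+0.261)/2 = 0.248 → q = 0.7×0.51×0.248 = 0.08854 m³/s
Panel 3-4: Δb = 5.7 m, d̄ = (0.58+0.54)/2 = 0.56, v̄ = (0.261+0.277)/2 = 0.269 → q = 5.7×0.56×0.269 = 0.8586 m³/s
Panel 4-5: Δb = 0.8 m, d̄ = (0.54+0.56)/2 = 0.55, v̄ = (0.277+0.294)/2 = 0.2855 → q = 0.8×0.55×0.2855 = 0.1256 m³/s
Panel 5-6: Δb = 3.4 m, d̄ = (0.56+0.21)/2 = 0.385, v̄ = (0.294+0.177)/2 = 0.2355 → q = 3.4×0.385×0.2355 = 0.3083 m³/s
Q = Σ q = 1.461 m³/s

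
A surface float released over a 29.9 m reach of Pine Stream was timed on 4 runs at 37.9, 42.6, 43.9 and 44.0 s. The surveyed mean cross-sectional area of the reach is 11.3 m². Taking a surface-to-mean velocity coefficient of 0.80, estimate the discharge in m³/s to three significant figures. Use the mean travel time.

6.42 m³/s

t̄ = (37.9 + 42.6 + 43.9 + 44.0) / 4 = 42.1 s
v_surface = L / t̄ = 29.9 / 42.1 = 0.7102 m/s
v_mean = 0.80 × 0.7102 = 0.5682 m/s
Q = A × v_mean = 11.3 × 0.5682 = 6.420 m³/s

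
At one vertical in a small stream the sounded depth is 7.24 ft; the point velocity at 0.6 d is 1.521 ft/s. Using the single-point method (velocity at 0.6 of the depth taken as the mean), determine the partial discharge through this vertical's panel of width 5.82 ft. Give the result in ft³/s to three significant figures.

v̄ = v₀.₆ = 1.521 ft/s
q = v̄ × d × w = 1.521 × 7.24 × 5.82 = 64.09 ft³/s

64.1 ft³/s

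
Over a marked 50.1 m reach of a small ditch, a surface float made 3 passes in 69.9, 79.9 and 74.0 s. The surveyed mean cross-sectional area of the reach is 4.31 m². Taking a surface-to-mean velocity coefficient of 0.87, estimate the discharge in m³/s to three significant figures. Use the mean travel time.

t̄ = (69.9 + 79.9 + 74.0) / 3 = 74.6 s
v_surface = L / t̄ = 50.1 / 74.6 = 0.6716 m/s
v_mean = 0.87 × 0.6716 = 0.5843 m/s
Q = A × v_mean = 4.31 × 0.5843 = 2.518 m³/s

2.52 m³/s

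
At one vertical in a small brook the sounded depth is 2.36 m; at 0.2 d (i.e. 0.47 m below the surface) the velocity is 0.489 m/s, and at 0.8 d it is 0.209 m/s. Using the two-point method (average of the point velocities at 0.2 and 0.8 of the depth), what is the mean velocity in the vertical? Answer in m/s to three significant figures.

0.349 m/s

v̄ = (0.489 + 0.209) / 2 = 0.3490 m/s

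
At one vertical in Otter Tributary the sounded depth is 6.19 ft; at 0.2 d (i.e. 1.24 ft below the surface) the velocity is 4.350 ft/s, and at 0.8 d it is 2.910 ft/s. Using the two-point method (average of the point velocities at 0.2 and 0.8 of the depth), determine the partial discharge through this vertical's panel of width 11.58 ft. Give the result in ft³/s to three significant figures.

v̄ = (4.350 + 2.910) / 2 = 3.630 ft/s
q = v̄ × d × w = 3.630 × 6.19 × 11.58 = 260.2 ft³/s

260 ft³/s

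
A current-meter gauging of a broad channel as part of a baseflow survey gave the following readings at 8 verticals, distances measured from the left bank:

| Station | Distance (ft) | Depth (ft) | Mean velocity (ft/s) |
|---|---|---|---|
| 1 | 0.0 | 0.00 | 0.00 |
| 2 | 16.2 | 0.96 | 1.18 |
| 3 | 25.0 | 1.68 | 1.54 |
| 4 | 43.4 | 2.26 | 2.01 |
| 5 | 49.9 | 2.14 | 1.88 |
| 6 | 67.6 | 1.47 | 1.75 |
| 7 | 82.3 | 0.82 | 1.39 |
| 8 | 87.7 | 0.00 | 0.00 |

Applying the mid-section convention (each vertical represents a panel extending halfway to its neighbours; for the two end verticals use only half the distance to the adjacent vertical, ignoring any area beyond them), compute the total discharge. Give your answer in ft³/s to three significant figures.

w_2 = (25.0 − 0.0)/2 = 12.5 ft; q_2 = 1.18 × 0.96 × 12.5 = 14.16 ft³/s
w_3 = (43.4 − 16.2)/2 = 13.6 ft; q_3 = 1.54 × 1.68 × 13.6 = 35.19 ft³/s
w_4 = (49.9 − 25.0)/2 = 12.45 ft; q_4 = 2.01 × 2.26 × 12.45 = 56.56 ft³/s
w_5 = (67.6 − 43.4)/2 = 12.1 ft; q_5 = 1.88 × 2.14 × 12.1 = 48.68 ft³/s
w_6 = (82.3 − 49.9)/2 = 16.2 ft; q_6 = 1.75 × 1.47 × 16.2 = 41.67 ft³/s
w_7 = (87.7 − 67.6)/2 = 10.05 ft; q_7 = 1.39 × 0.82 × 10.05 = 11.45 ft³/s
Stations 1, 8 contribute zero (depth or velocity is 0).
Q = Σ qᵢ = 207.7 ft³/s

208 ft³/s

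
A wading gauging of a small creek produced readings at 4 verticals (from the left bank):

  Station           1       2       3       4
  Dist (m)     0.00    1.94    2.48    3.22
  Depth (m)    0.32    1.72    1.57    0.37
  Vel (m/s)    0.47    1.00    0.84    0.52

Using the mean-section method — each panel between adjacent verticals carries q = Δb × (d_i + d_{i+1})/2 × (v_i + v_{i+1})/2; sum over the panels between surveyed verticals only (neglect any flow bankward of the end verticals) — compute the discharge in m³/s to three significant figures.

Panel 1-2: Δb = 1.94 m, d̄ = (0.32+1.72)/2 = 1.02, v̄ = (0.47+1.00)/2 = 0.735 → q = 1.94×1.02×0.735 = 1.454 m³/s
Panel 2-3: Δb = 0.54 m, d̄ = (1.72+1.57)/2 = 1.645, v̄ = (1.00+0.84)/2 = 0.92 → q = 0.54×1.645×0.92 = 0.8172 m³/s
Panel 3-4: Δb = 0.74 m, d̄ = (1.57+0.37)/2 = 0.97, v̄ = (0.84+0.52)/2 = 0.68 → q = 0.74×0.97×0.68 = 0.4881 m³/s
Q = Σ q = 2.760 m³/s

2.76 m³/s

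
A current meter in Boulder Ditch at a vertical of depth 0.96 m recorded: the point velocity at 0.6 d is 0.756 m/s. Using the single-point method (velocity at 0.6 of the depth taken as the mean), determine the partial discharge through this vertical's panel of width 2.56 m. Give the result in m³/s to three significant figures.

1.86 m³/s

v̄ = v₀.₆ = 0.756 m/s
q = v̄ × d × w = 0.7560 × 0.96 × 2.56 = 1.858 m³/s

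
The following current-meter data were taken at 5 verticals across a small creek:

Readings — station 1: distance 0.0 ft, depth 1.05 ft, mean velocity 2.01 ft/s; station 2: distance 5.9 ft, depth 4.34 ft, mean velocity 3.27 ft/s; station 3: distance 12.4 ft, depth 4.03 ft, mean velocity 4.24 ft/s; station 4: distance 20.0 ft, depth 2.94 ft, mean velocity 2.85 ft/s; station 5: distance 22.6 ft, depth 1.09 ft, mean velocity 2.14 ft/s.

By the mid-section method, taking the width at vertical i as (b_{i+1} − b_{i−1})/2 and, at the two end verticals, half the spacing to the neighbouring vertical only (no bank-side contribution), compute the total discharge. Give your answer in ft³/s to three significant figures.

w_1 = (5.9 − 0.0)/2 = 2.95 ft; q_1 = 2.01 × 1.05 × 2.95 = 6.226 ft³/s
w_2 = (12.4 − 0.0)/2 = 6.2 ft; q_2 = 3.27 × 4.34 × 6.2 = 87.99 ft³/s
w_3 = (20.0 − 5.9)/2 = 7.05 ft; q_3 = 4.24 × 4.03 × 7.05 = 120.5 ft³/s
w_4 = (22.6 − 12.4)/2 = 5.1 ft; q_4 = 2.85 × 2.94 × 5.1 = 42.73 ft³/s
w_5 = (22.6 − 20.0)/2 = 1.3 ft; q_5 = 2.14 × 1.09 × 1.3 = 3.032 ft³/s
Q = Σ qᵢ = 260.4 ft³/s

260 ft³/s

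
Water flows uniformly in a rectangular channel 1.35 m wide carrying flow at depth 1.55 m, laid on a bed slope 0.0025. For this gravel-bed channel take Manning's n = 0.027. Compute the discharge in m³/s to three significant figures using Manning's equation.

2.34 m³/s

A = b·y = 1.35 × 1.55 = 2.093 m²
P = b + 2y = 1.35 + 2×1.55 = 4.450 m
R = A/P = 2.093/4.450 = 0.4702 m
Q = (1/n)·A·R^(2/3)·S^(1/2) = (1/0.027) × 2.093 × 0.4702^(2/3) × 0.0025^(1/2) = 2.343 m³/s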